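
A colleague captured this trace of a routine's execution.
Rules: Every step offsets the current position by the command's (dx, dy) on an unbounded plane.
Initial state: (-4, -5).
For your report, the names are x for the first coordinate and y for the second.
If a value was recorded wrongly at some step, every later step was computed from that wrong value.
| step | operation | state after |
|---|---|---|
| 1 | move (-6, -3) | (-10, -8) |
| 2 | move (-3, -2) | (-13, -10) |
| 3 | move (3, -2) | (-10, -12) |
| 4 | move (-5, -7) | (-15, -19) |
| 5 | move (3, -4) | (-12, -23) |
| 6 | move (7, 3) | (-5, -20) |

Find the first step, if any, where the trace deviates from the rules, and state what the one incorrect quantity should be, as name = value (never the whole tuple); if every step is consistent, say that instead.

1. x = -4 + (-6) = -10, y = -5 + (-3) = -8 (agrees with the trace)
2. x = -10 + (-3) = -13, y = -8 + (-2) = -10 (no discrepancy)
3. x = -13 + (3) = -10, y = -10 + (-2) = -12 (matches)
4. x = -10 + (-5) = -15, y = -12 + (-7) = -19 (confirmed correct)
5. x = -15 + (3) = -12, y = -19 + (-4) = -23 (verified)
6. x = -12 + (7) = -5, y = -23 + (3) = -20 (no discrepancy)
The whole run recomputes cleanly — no discrepancies.

no error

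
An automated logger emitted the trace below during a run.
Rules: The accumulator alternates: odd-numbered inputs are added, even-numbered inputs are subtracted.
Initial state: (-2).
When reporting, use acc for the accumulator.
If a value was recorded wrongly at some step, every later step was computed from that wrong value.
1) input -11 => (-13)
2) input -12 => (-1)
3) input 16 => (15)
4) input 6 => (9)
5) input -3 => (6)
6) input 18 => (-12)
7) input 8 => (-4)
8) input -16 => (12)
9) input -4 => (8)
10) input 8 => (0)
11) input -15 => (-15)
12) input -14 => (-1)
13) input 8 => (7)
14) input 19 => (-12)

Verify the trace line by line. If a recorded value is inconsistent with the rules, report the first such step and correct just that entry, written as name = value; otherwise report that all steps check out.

Recomputing the run from the initial state:
step 1: acc = -13
step 2: acc = -1
step 3: acc = 15
step 4: acc = 9
step 5: acc = 6
step 6: acc = -12
step 7: acc = -4
step 8: acc = 12
step 9: acc = 8
step 10: acc = 0
step 11: acc = -15
step 12: acc = -1
step 13: acc = 7
step 14: acc = -12
This matches the trace at every step.

no error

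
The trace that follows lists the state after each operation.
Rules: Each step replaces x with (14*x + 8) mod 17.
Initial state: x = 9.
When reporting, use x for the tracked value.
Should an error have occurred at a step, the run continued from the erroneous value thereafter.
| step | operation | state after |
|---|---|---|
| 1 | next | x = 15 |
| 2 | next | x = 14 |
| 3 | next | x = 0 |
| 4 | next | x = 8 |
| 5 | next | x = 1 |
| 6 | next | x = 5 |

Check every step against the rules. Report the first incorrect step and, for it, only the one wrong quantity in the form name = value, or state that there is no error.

no error

step 1: x = (14*9 + 8) mod 17 = 15 -> verified
step 2: x = (14*15 + 8) mod 17 = 14 -> agrees with the trace
step 3: x = (14*14 + 8) mod 17 = 0 -> checks out
step 4: x = (14*0 + 8) mod 17 = 8 -> in agreement
step 5: x = (14*8 + 8) mod 17 = 1 -> same as recorded
step 6: x = (14*1 + 8) mod 17 = 5 -> same as recorded
All entries verified; no error found.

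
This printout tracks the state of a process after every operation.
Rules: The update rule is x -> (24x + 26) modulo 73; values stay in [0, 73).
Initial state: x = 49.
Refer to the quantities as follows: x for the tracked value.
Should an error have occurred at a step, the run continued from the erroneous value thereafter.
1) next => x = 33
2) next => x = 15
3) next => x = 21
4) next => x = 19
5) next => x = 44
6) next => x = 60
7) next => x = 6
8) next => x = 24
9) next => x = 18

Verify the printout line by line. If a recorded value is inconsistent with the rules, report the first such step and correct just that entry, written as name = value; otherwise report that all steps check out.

step 1: x = (24*49 + 26) mod 73 = 34 -> not what was recorded
Step 1 is the first one off; corrected, x = 34.

step 1, x = 34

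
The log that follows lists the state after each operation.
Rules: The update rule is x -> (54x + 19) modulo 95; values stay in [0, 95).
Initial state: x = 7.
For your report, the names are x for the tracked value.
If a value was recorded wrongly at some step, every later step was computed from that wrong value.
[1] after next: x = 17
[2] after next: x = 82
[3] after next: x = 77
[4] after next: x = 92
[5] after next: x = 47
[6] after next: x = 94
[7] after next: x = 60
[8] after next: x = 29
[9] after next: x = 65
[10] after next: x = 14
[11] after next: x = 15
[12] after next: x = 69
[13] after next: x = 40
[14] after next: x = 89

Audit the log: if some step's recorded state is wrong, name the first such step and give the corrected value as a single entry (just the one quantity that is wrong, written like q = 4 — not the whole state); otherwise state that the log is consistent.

step 6, x = 87

step 1: x = (54*7 + 19) mod 95 = 17 -> checks out
step 2: x = (54*17 + 19) mod 95 = 82 -> no discrepancy
step 3: x = (54*82 + 19) mod 95 = 77 -> checks out
step 4: x = (54*77 + 19) mod 95 = 92 -> checks out
step 5: x = (54*92 + 19) mod 95 = 47 -> exactly as logged
step 6: x = (54*47 + 19) mod 95 = 87 -> the entry is off here
First incorrect step: 6; the correct value is x = 87.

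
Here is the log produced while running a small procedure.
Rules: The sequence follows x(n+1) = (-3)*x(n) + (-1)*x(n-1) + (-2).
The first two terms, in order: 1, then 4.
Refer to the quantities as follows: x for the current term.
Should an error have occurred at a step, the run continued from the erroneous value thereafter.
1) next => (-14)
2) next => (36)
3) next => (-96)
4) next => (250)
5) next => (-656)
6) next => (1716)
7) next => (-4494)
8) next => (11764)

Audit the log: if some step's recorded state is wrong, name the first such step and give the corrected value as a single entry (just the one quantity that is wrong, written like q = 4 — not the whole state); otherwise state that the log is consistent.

step 1, x = -15

Recomputing the run from the initial state:
step 1: x = -15
step 2: x = 39
step 3: x = -104
step 4: x = 271
step 5: x = -711
step 6: x = 1860
step 7: x = -4871
step 8: x = 12751
The first disagreement with the log is at step 1, where the value should be x = -15.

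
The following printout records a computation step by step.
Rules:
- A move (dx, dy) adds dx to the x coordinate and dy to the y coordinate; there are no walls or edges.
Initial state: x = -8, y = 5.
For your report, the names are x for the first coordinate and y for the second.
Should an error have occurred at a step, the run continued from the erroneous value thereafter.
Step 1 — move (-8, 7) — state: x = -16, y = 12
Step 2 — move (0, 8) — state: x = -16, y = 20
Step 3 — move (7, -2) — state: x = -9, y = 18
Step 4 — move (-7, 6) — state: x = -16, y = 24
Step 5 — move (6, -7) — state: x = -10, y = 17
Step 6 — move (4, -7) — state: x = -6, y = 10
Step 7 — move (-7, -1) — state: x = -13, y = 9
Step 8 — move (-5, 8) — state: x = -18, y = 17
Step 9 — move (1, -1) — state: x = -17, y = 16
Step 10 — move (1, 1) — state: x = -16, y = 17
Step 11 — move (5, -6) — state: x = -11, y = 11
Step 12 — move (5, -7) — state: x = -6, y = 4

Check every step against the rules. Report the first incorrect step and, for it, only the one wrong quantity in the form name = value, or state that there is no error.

no error

Recomputing the run from the initial state:
step 1: x = -16, y = 12
step 2: x = -16, y = 20
step 3: x = -9, y = 18
step 4: x = -16, y = 24
step 5: x = -10, y = 17
step 6: x = -6, y = 10
step 7: x = -13, y = 9
step 8: x = -18, y = 17
step 9: x = -17, y = 16
step 10: x = -16, y = 17
step 11: x = -11, y = 11
step 12: x = -6, y = 4
This matches the printout at every step.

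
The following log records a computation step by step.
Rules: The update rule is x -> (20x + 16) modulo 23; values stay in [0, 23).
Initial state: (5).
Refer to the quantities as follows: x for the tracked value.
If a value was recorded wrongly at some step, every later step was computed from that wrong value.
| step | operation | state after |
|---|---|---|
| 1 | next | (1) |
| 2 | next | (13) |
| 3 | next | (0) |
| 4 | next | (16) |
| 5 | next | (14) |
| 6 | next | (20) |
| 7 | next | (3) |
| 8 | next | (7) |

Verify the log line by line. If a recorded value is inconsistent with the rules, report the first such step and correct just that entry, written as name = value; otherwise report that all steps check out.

step 7, x = 2

1. x = (20*5 + 16) mod 23 = 1 (same as recorded)
2. x = (20*1 + 16) mod 23 = 13 (checks out)
3. x = (20*13 + 16) mod 23 = 0 (consistent with the log)
4. x = (20*0 + 16) mod 23 = 16 (checks out)
5. x = (20*16 + 16) mod 23 = 14 (confirmed correct)
6. x = (20*14 + 16) mod 23 = 20 (consistent with the log)
7. x = (20*20 + 16) mod 23 = 2 (the entry is off here)
Step 7 is the first one off; corrected, x = 2.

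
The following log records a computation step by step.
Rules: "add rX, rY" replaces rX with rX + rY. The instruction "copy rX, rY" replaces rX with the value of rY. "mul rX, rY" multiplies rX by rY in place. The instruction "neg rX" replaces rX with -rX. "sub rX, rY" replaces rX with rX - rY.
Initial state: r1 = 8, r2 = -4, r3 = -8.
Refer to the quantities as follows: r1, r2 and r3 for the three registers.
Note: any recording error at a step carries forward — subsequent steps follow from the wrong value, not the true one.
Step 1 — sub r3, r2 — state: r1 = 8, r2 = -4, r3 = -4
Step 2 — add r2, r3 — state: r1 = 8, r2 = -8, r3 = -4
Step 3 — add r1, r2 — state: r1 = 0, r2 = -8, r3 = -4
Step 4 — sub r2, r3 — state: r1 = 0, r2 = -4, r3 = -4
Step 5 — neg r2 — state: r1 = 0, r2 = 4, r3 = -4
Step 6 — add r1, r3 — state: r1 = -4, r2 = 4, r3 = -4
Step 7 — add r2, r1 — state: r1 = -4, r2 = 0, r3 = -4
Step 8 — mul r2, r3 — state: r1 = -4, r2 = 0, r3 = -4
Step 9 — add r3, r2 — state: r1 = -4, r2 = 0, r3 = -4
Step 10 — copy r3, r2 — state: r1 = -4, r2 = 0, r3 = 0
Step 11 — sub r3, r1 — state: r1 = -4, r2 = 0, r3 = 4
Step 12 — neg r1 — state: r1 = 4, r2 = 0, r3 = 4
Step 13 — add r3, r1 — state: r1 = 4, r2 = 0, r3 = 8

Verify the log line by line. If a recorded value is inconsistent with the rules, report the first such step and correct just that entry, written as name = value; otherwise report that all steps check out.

no error

step 1: r3 = -8 - -4 = -4 -> checks out
step 2: r2 = -4 + -4 = -8 -> same as recorded
step 3: r1 = 8 + -8 = 0 -> exactly as logged
step 4: r2 = -8 - -4 = -4 -> matches
step 5: r2 = -(-4) = 4 -> agrees with the log
step 6: r1 = 0 + -4 = -4 -> verified
step 7: r2 = 4 + -4 = 0 -> same as recorded
step 8: r2 = 0 * -4 = 0 -> no discrepancy
step 9: r3 = -4 + 0 = -4 -> in agreement
step 10: r3 = 0 -> confirmed correct
step 11: r3 = 0 - -4 = 4 -> checks out
step 12: r1 = -(-4) = 4 -> confirmed correct
step 13: r3 = 4 + 4 = 8 -> no discrepancy
The recomputation confirms every line.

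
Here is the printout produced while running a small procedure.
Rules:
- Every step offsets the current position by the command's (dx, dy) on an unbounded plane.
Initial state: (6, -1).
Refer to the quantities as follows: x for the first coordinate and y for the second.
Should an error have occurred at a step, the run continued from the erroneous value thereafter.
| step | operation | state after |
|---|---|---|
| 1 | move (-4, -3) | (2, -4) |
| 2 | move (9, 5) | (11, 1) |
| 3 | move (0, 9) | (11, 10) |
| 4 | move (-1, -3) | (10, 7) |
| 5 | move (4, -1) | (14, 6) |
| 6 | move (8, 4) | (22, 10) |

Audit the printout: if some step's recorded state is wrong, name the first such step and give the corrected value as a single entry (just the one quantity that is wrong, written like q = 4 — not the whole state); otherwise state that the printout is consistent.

no error

Step 1: x = 6 + (-4) = 2, y = -1 + (-3) = -4 — checks out.
Step 2: x = 2 + (9) = 11, y = -4 + (5) = 1 — matches.
Step 3: x = 11 + (0) = 11, y = 1 + (9) = 10 — no discrepancy.
Step 4: x = 11 + (-1) = 10, y = 10 + (-3) = 7 — matches.
Step 5: x = 10 + (4) = 14, y = 7 + (-1) = 6 — checks out.
Step 6: x = 14 + (8) = 22, y = 6 + (4) = 10 — confirmed correct.
All steps check out; nothing to correct.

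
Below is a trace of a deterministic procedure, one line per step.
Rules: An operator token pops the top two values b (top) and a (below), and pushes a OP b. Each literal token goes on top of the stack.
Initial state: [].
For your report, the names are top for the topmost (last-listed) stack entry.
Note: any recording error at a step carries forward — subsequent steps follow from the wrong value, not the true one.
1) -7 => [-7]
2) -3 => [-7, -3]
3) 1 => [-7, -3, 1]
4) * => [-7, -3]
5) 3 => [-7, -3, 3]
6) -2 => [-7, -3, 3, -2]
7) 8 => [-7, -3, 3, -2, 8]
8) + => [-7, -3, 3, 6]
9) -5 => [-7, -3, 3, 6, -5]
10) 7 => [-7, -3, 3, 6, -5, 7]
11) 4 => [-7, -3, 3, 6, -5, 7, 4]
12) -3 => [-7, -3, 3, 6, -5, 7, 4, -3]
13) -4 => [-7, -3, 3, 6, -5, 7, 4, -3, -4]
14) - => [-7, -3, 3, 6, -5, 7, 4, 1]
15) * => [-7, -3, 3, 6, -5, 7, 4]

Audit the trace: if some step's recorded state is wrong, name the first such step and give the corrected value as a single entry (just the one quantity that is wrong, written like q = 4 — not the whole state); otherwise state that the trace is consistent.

step 1: push -7: top = -7 -> verified
step 2: push -3: top = -3 -> agrees with the trace
step 3: push 1: top = 1 -> verified
step 4: -3 * 1 = -3 -> exactly as logged
step 5: push 3: top = 3 -> exactly as logged
step 6: push -2: top = -2 -> in agreement
step 7: push 8: top = 8 -> verified
step 8: -2 + 8 = 6 -> same as recorded
step 9: push -5: top = -5 -> checks out
step 10: push 7: top = 7 -> no discrepancy
step 11: push 4: top = 4 -> agrees with the trace
step 12: push -3: top = -3 -> confirmed correct
step 13: push -4: top = -4 -> same as recorded
step 14: -3 - -4 = 1 -> exactly as logged
step 15: 4 * 1 = 4 -> confirmed correct
The recomputation confirms every line.

no error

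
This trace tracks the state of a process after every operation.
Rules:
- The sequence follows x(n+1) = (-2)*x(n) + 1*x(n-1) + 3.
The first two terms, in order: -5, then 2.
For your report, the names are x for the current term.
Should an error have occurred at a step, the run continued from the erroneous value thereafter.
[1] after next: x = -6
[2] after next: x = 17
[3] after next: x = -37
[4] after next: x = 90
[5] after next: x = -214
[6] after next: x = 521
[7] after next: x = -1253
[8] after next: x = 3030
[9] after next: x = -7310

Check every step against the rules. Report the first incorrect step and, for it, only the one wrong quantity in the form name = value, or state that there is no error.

1. x = -2*(2) + (1)*(-5) + (3) = -6 (checks out)
2. x = -2*(-6) + (1)*(2) + (3) = 17 (checks out)
3. x = -2*(17) + (1)*(-6) + (3) = -37 (exactly as logged)
4. x = -2*(-37) + (1)*(17) + (3) = 94 (this is not what the trace shows)
So the first discrepancy is step 4, where the right value is x = 94.

step 4, x = 94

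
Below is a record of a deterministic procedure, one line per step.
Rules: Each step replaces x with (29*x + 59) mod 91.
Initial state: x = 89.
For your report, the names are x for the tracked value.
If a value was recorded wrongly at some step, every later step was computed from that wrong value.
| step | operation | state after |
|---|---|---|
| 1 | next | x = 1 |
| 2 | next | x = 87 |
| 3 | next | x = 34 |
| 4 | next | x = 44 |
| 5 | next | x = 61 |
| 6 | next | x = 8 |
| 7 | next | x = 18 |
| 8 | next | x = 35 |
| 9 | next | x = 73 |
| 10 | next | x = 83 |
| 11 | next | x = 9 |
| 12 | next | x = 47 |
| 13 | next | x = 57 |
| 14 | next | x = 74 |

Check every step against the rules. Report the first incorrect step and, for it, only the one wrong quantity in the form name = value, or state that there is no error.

1. x = (29*89 + 59) mod 91 = 1 (verified)
2. x = (29*1 + 59) mod 91 = 88 (the entry is off here)
The audit stops at step 2: the recorded entry is wrong and should be x = 88.

step 2, x = 88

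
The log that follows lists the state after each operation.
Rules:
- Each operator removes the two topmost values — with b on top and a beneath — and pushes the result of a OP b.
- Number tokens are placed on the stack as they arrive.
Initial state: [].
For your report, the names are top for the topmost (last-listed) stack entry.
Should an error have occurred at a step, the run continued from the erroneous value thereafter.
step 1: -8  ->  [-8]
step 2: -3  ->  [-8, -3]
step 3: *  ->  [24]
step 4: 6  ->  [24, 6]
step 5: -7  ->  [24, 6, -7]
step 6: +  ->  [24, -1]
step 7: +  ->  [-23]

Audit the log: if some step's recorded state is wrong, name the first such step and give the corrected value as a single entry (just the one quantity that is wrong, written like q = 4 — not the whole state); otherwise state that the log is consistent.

step 7, top = 23

step 1: push -8: top = -8 -> verified
step 2: push -3: top = -3 -> no discrepancy
step 3: -8 * -3 = 24 -> in agreement
step 4: push 6: top = 6 -> in agreement
step 5: push -7: top = -7 -> consistent with the log
step 6: 6 + -7 = -1 -> matches
step 7: 24 + -1 = 23 -> the log disagrees here
So the first discrepancy is step 7, where the right value is top = 23.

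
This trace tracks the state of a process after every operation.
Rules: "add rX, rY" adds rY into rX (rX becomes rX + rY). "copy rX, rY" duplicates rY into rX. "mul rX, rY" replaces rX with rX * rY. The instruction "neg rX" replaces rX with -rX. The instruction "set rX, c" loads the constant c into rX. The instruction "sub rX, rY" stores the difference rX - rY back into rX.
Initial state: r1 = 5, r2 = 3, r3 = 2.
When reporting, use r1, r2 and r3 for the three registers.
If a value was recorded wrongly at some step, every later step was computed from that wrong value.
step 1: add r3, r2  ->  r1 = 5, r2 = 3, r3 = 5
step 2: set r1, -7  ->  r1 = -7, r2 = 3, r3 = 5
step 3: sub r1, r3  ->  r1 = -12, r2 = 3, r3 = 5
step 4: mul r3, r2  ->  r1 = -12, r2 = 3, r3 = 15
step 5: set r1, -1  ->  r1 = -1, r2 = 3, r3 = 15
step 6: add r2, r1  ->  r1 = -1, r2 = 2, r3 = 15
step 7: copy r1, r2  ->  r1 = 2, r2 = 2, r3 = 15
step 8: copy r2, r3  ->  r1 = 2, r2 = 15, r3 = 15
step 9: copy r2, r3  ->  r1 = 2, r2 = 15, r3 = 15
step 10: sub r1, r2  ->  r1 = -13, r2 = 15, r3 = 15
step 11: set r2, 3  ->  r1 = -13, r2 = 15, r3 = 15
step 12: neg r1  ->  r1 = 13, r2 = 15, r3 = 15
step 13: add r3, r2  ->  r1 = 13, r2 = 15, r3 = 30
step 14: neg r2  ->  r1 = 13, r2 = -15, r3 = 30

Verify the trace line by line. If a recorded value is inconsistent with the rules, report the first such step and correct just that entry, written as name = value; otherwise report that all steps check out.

Recomputing the run from the initial state:
step 1: r1 = 5, r2 = 3, r3 = 5
step 2: r1 = -7, r2 = 3, r3 = 5
step 3: r1 = -12, r2 = 3, r3 = 5
step 4: r1 = -12, r2 = 3, r3 = 15
step 5: r1 = -1, r2 = 3, r3 = 15
step 6: r1 = -1, r2 = 2, r3 = 15
step 7: r1 = 2, r2 = 2, r3 = 15
step 8: r1 = 2, r2 = 15, r3 = 15
step 9: r1 = 2, r2 = 15, r3 = 15
step 10: r1 = -13, r2 = 15, r3 = 15
step 11: r1 = -13, r2 = 3, r3 = 15
step 12: r1 = 13, r2 = 3, r3 = 15
step 13: r1 = 13, r2 = 3, r3 = 18
step 14: r1 = 13, r2 = -3, r3 = 18
The first disagreement with the trace is at step 11, where the value should be r2 = 3.

step 11, r2 = 3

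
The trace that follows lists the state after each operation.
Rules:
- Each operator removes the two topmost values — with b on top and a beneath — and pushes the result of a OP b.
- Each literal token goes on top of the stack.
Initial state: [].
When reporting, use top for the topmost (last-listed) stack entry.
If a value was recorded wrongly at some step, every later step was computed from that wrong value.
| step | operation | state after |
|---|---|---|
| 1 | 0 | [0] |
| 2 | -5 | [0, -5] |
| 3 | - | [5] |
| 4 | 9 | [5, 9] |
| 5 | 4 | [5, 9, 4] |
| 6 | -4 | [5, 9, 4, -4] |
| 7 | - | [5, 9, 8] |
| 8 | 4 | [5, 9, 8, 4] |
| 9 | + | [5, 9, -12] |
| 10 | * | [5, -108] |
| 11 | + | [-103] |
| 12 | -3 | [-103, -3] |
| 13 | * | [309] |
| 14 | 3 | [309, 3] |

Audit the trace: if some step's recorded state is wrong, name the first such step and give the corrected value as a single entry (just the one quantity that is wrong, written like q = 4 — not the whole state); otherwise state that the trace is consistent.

Recomputing the run from the initial state:
step 1: [0]
step 2: [0, -5]
step 3: [5]
step 4: [5, 9]
step 5: [5, 9, 4]
step 6: [5, 9, 4, -4]
step 7: [5, 9, 8]
step 8: [5, 9, 8, 4]
step 9: [5, 9, 12]
step 10: [5, 108]
step 11: [113]
step 12: [113, -3]
step 13: [-339]
step 14: [-339, 3]
The first disagreement with the trace is at step 9, where the value should be top = 12.

step 9, top = 12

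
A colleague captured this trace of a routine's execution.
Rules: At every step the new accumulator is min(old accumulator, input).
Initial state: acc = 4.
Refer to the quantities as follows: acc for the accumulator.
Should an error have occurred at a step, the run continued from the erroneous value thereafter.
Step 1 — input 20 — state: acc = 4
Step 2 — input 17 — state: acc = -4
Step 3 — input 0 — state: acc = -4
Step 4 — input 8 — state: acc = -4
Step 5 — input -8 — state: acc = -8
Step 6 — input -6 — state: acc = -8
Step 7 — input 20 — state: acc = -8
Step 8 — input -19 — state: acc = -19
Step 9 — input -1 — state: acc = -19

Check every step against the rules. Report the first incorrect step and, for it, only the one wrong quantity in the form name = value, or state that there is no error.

step 2, acc = 4

step 1: acc = min(4, 20) = 4 -> no discrepancy
step 2: acc = min(4, 17) = 4 -> the trace has a different value
So the first discrepancy is step 2, where the right value is acc = 4.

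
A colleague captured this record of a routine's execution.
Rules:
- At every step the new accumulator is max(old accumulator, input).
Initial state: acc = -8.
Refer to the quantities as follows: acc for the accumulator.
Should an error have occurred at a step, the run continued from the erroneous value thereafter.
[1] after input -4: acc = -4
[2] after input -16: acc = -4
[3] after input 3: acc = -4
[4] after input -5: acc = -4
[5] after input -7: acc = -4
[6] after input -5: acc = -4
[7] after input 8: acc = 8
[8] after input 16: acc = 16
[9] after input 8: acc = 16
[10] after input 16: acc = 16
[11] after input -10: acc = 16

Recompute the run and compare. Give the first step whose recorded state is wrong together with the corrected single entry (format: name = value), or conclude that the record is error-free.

step 3, acc = 3

Recomputing the run from the initial state:
step 1: acc = -4
step 2: acc = -4
step 3: acc = 3
step 4: acc = 3
step 5: acc = 3
step 6: acc = 3
step 7: acc = 8
step 8: acc = 16
step 9: acc = 16
step 10: acc = 16
step 11: acc = 16
The first disagreement with the record is at step 3, where the value should be acc = 3.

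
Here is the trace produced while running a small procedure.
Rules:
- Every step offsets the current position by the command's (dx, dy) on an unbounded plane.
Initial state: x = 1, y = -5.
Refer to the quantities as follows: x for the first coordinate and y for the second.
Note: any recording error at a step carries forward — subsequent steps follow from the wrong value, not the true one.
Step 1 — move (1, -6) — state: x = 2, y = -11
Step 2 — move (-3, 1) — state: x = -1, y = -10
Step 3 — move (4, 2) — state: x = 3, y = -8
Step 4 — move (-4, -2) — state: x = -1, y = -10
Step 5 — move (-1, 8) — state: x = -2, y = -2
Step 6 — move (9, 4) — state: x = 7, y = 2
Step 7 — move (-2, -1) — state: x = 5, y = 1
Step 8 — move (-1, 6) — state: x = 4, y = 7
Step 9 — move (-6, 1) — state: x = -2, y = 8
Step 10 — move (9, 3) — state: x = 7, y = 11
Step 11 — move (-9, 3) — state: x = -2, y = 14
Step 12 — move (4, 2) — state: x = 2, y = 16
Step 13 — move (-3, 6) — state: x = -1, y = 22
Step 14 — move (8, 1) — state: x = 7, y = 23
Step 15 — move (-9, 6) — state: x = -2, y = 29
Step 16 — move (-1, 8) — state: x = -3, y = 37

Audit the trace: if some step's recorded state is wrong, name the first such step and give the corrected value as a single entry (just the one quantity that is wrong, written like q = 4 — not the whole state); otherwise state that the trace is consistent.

no error

1. x = 1 + (1) = 2, y = -5 + (-6) = -11 (consistent with the trace)
2. x = 2 + (-3) = -1, y = -11 + (1) = -10 (checks out)
3. x = -1 + (4) = 3, y = -10 + (2) = -8 (agrees with the trace)
4. x = 3 + (-4) = -1, y = -8 + (-2) = -10 (agrees with the trace)
5. x = -1 + (-1) = -2, y = -10 + (8) = -2 (matches)
6. x = -2 + (9) = 7, y = -2 + (4) = 2 (in agreement)
7. x = 7 + (-2) = 5, y = 2 + (-1) = 1 (consistent with the trace)
8. x = 5 + (-1) = 4, y = 1 + (6) = 7 (consistent with the trace)
9. x = 4 + (-6) = -2, y = 7 + (1) = 8 (agrees with the trace)
10. x = -2 + (9) = 7, y = 8 + (3) = 11 (exactly as logged)
11. x = 7 + (-9) = -2, y = 11 + (3) = 14 (in agreement)
12. x = -2 + (4) = 2, y = 14 + (2) = 16 (consistent with the trace)
13. x = 2 + (-3) = -1, y = 16 + (6) = 22 (in agreement)
14. x = -1 + (8) = 7, y = 22 + (1) = 23 (exactly as logged)
15. x = 7 + (-9) = -2, y = 23 + (6) = 29 (agrees with the trace)
16. x = -2 + (-1) = -3, y = 29 + (8) = 37 (consistent with the trace)
All steps check out; nothing to correct.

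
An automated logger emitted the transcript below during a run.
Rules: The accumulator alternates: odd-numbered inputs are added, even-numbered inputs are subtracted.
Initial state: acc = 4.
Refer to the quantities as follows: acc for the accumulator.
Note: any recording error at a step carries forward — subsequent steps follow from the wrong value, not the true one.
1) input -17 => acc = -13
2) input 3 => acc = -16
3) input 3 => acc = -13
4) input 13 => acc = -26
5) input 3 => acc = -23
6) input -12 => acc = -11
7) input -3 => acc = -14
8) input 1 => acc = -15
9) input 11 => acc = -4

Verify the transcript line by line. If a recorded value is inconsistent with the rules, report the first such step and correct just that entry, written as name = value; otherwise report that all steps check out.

no error

Step 1: acc = 4 + -17 = -13 — same as recorded.
Step 2: acc = -13 - 3 = -16 — verified.
Step 3: acc = -16 + 3 = -13 — no discrepancy.
Step 4: acc = -13 - 13 = -26 — agrees with the transcript.
Step 5: acc = -26 + 3 = -23 — consistent with the transcript.
Step 6: acc = -23 - -12 = -11 — verified.
Step 7: acc = -11 + -3 = -14 — matches.
Step 8: acc = -14 - 1 = -15 — exactly as logged.
Step 9: acc = -15 + 11 = -4 — same as recorded.
Each recorded entry agrees with the recomputation.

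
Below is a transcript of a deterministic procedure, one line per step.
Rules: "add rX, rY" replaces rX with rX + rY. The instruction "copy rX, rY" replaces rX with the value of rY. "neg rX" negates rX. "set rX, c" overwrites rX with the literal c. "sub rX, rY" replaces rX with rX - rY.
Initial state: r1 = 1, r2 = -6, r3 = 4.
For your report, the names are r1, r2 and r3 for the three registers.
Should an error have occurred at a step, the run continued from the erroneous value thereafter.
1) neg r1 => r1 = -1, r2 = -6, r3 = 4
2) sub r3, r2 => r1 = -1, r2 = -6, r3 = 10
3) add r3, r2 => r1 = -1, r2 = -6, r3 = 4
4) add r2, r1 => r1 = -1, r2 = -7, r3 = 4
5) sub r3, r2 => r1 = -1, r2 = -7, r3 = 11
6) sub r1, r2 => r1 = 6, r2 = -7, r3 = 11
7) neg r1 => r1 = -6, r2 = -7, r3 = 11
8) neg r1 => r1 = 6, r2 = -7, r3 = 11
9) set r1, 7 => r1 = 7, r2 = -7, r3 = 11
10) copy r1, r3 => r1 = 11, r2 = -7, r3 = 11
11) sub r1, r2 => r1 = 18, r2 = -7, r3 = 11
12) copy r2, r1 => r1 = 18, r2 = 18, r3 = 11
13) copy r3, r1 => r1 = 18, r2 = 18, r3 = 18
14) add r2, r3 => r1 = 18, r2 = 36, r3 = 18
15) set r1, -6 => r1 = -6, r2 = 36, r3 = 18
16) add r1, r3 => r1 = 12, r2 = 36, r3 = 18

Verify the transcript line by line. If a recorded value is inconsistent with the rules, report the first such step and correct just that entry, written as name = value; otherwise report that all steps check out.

no error

step 1: r1 = -(1) = -1 -> matches
step 2: r3 = 4 - -6 = 10 -> verified
step 3: r3 = 10 + -6 = 4 -> no discrepancy
step 4: r2 = -6 + -1 = -7 -> same as recorded
step 5: r3 = 4 - -7 = 11 -> same as recorded
step 6: r1 = -1 - -7 = 6 -> agrees with the transcript
step 7: r1 = -(6) = -6 -> exactly as logged
step 8: r1 = -(-6) = 6 -> checks out
step 9: r1 = 7 -> matches
step 10: r1 = 11 -> same as recorded
step 11: r1 = 11 - -7 = 18 -> agrees with the transcript
step 12: r2 = 18 -> agrees with the transcript
step 13: r3 = 18 -> matches
step 14: r2 = 18 + 18 = 36 -> same as recorded
step 15: r1 = -6 -> verified
step 16: r1 = -6 + 18 = 12 -> checks out
Every step is consistent.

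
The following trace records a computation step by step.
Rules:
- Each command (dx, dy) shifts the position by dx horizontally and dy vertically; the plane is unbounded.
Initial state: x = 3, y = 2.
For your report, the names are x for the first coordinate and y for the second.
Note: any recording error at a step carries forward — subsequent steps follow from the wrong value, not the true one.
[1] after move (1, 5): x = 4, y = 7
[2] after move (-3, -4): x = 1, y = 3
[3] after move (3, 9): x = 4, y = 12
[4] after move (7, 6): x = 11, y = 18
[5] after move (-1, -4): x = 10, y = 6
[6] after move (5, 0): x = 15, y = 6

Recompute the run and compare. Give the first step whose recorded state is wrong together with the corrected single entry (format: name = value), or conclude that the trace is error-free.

step 5, y = 14

Recomputing the run from the initial state:
step 1: x = 4, y = 7
step 2: x = 1, y = 3
step 3: x = 4, y = 12
step 4: x = 11, y = 18
step 5: x = 10, y = 14
step 6: x = 15, y = 14
The first disagreement with the trace is at step 5, where the value should be y = 14.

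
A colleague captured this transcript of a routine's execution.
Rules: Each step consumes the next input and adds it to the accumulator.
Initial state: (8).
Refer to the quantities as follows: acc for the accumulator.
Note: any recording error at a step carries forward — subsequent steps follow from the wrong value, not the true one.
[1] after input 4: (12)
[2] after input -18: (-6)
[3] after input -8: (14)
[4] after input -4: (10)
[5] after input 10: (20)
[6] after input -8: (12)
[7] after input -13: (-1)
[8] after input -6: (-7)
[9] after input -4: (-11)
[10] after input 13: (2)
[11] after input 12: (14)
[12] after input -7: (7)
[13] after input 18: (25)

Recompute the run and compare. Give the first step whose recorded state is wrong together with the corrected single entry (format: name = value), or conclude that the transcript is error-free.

step 3, acc = -14

Recomputing the run from the initial state:
step 1: acc = 12
step 2: acc = -6
step 3: acc = -14
step 4: acc = -18
step 5: acc = -8
step 6: acc = -16
step 7: acc = -29
step 8: acc = -35
step 9: acc = -39
step 10: acc = -26
step 11: acc = -14
step 12: acc = -21
step 13: acc = -3
The first disagreement with the transcript is at step 3, where the value should be acc = -14.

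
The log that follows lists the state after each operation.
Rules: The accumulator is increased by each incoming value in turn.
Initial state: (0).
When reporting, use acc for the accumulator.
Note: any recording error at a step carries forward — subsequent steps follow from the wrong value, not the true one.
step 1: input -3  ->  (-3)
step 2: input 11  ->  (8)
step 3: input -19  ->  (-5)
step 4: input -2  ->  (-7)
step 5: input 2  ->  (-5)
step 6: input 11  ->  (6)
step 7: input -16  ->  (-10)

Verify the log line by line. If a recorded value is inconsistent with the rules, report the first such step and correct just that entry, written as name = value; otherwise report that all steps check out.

Recomputing the run from the initial state:
step 1: acc = -3
step 2: acc = 8
step 3: acc = -11
step 4: acc = -13
step 5: acc = -11
step 6: acc = 0
step 7: acc = -16
The first disagreement with the log is at step 3, where the value should be acc = -11.

step 3, acc = -11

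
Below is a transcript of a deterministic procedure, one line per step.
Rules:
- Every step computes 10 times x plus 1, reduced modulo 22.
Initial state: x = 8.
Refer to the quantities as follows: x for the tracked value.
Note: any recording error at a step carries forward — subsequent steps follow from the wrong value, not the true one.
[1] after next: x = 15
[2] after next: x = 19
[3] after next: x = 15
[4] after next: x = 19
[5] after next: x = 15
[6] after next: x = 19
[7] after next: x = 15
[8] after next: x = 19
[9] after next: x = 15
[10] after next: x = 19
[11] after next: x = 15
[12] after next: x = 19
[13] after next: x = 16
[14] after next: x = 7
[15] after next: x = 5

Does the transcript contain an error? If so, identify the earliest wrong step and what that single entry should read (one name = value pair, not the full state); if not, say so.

Recomputing the run from the initial state:
step 1: x = 15
step 2: x = 19
step 3: x = 15
step 4: x = 19
step 5: x = 15
step 6: x = 19
step 7: x = 15
step 8: x = 19
step 9: x = 15
step 10: x = 19
step 11: x = 15
step 12: x = 19
step 13: x = 15
step 14: x = 19
step 15: x = 15
The first disagreement with the transcript is at step 13, where the value should be x = 15.

step 13, x = 15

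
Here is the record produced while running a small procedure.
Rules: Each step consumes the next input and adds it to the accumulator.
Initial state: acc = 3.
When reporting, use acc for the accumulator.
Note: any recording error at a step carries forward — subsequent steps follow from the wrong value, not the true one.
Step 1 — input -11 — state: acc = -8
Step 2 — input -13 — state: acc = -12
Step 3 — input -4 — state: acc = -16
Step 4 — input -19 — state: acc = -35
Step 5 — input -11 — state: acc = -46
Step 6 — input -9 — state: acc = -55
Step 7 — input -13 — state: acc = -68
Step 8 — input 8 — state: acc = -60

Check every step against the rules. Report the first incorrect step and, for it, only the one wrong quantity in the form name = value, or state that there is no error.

step 2, acc = -21

Step 1: acc = 3 + -11 = -8 — no discrepancy.
Step 2: acc = -8 + -13 = -21 — a discrepancy with the record.
Step 2 is the first one off; corrected, acc = -21.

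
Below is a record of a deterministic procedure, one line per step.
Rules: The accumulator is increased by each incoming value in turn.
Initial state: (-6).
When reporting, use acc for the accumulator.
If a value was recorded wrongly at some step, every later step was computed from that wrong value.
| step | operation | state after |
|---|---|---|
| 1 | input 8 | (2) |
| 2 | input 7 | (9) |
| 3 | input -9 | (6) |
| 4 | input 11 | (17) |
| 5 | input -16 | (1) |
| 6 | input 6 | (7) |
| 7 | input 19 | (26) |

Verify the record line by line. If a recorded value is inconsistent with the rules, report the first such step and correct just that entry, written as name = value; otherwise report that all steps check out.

Recomputing the run from the initial state:
step 1: acc = 2
step 2: acc = 9
step 3: acc = 0
step 4: acc = 11
step 5: acc = -5
step 6: acc = 1
step 7: acc = 20
The first disagreement with the record is at step 3, where the value should be acc = 0.

step 3, acc = 0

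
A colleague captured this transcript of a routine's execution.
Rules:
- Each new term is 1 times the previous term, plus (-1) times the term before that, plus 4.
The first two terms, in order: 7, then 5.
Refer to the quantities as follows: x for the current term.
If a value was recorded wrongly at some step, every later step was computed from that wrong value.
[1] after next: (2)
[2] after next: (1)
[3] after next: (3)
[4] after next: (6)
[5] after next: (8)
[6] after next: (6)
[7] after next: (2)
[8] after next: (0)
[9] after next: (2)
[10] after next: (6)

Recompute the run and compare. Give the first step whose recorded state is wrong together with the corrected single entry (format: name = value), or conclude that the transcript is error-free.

step 5, x = 7

Recomputing the run from the initial state:
step 1: x = 2
step 2: x = 1
step 3: x = 3
step 4: x = 6
step 5: x = 7
step 6: x = 5
step 7: x = 2
step 8: x = 1
step 9: x = 3
step 10: x = 6
The first disagreement with the transcript is at step 5, where the value should be x = 7.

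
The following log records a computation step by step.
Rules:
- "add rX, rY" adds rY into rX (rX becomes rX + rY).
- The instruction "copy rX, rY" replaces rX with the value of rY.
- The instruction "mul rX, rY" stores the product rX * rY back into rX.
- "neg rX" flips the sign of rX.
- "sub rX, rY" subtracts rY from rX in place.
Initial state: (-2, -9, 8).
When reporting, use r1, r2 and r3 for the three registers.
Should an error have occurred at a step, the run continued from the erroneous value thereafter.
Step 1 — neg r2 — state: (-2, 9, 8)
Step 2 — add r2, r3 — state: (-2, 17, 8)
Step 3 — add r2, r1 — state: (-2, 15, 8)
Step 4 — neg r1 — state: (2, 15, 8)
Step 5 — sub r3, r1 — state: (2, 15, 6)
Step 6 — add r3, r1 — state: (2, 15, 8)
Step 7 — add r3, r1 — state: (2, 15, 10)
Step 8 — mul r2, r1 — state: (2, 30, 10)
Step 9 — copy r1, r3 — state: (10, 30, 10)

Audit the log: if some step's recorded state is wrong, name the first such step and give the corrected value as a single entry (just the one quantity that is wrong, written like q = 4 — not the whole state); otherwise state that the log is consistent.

no error

1. r2 = -(-9) = 9 (verified)
2. r2 = 9 + 8 = 17 (checks out)
3. r2 = 17 + -2 = 15 (consistent with the log)
4. r1 = -(-2) = 2 (checks out)
5. r3 = 8 - 2 = 6 (matches)
6. r3 = 6 + 2 = 8 (consistent with the log)
7. r3 = 8 + 2 = 10 (exactly as logged)
8. r2 = 15 * 2 = 30 (no discrepancy)
9. r1 = 10 (matches)
Every step is consistent.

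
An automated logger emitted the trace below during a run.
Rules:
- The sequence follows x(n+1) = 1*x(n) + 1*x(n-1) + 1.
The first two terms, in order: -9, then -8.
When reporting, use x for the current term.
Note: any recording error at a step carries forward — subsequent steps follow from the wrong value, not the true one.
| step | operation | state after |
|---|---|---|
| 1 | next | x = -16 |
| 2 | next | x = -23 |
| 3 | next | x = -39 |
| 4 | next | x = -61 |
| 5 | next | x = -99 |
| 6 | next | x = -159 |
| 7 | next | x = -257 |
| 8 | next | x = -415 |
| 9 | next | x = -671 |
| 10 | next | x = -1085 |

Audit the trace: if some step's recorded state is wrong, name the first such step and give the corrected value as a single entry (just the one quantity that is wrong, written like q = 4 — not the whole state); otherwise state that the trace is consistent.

step 3, x = -38

Recomputing the run from the initial state:
step 1: x = -16
step 2: x = -23
step 3: x = -38
step 4: x = -60
step 5: x = -97
step 6: x = -156
step 7: x = -252
step 8: x = -407
step 9: x = -658
step 10: x = -1064
The first disagreement with the trace is at step 3, where the value should be x = -38.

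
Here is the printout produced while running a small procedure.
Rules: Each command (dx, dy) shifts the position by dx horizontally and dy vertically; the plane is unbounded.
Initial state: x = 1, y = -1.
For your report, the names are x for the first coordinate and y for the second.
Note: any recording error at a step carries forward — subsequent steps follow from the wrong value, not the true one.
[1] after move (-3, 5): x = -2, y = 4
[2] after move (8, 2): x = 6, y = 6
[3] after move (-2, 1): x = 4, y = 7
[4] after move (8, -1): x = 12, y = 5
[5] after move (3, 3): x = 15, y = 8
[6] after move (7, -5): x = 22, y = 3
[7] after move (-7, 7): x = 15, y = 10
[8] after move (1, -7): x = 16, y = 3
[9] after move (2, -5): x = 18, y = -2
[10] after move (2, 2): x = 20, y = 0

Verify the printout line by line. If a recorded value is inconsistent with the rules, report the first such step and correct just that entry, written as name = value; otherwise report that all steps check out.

step 4, y = 6

Recomputing the run from the initial state:
step 1: x = -2, y = 4
step 2: x = 6, y = 6
step 3: x = 4, y = 7
step 4: x = 12, y = 6
step 5: x = 15, y = 9
step 6: x = 22, y = 4
step 7: x = 15, y = 11
step 8: x = 16, y = 4
step 9: x = 18, y = -1
step 10: x = 20, y = 1
The first disagreement with the printout is at step 4, where the value should be y = 6.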